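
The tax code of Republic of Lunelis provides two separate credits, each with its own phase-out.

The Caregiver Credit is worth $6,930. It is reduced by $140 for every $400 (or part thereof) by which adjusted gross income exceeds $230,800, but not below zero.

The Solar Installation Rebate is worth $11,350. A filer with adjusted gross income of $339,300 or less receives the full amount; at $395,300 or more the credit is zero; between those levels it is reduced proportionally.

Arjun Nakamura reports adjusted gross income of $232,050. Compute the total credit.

$17,720

Caregiver Credit: income exceeds $230,800 by $1,250, which is 4 full-or-partial $400 increments; reduction = 4 × $140 = $560, leaving $6,370.
Solar Installation Rebate: $232,050 is at or below the $339,300 threshold, so the full $11,350 applies.
Total: $6,370 + $11,350 = $17,720.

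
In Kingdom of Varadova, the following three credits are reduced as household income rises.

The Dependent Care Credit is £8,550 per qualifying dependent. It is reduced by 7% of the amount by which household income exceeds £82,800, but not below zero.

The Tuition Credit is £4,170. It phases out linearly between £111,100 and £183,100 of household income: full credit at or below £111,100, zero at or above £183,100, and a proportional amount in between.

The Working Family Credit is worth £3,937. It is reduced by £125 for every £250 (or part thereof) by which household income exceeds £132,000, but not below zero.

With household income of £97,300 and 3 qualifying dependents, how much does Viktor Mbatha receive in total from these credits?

Dependent Care Credit: base = 3 × £8,550 = £25,650. 7% of the £14,500 excess over £82,800 is £1,015; credit = £25,650 − £1,015 = £24,635.
Tuition Credit: £97,300 is at or below the £111,100 threshold, so the full £4,170 applies.
Working Family Credit: £97,300 is at or below the £132,000 threshold, so the full £3,937 applies.
Total: £24,635 + £4,170 + £3,937 = £32,742.

£32,742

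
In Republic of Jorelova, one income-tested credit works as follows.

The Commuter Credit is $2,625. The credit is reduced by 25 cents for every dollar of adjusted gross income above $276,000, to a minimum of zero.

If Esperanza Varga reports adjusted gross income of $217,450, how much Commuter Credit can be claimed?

Commuter Credit: $217,450 is at or below the $276,000 threshold, so the full $2,625 applies.

$2,625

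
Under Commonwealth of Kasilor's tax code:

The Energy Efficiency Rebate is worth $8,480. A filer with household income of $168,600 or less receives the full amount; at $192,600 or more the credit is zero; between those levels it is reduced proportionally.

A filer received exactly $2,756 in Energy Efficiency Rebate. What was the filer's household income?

$2,756 is 2,756/8,480 of the full $8,480, so 5,724/8,480 of the $24,000 range has been used: income = $168,600 + $24,000 × 5,724/8,480 = $184,800.

$184,800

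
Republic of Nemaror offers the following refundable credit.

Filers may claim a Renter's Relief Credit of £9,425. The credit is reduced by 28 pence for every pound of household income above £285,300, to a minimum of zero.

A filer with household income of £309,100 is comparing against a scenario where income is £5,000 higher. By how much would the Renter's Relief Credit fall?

At £309,100 — 28% of the £23,800 excess over £285,300 is £6,664; credit = £9,425 − £6,664 = £2,761.
At £314,100 — 28% of the £28,800 excess over £285,300 is £8,064; credit = £9,425 − £8,064 = £1,361.
Lost: £2,761 − £1,361 = £1,400.

£1,400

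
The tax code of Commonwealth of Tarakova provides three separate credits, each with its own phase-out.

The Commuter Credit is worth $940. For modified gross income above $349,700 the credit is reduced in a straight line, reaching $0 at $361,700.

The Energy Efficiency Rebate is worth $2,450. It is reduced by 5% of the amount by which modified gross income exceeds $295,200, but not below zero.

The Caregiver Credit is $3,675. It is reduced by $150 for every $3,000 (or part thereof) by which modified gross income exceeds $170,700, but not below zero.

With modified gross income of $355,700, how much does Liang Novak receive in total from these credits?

Commuter Credit: $355,700 is $6,000 into a $12,000 phase-out range, leaving 6,000/12,000 of the credit: $940 × 6,000/12,000 = $470.
Energy Efficiency Rebate: 5% of the $60,500 excess over $295,200 is $3,025 ≥ base, so the credit is $0.
Caregiver Credit: income exceeds $170,700 by $185,000 → 62 increments × $150 = $9,300 ≥ base, so the credit is $0.
Total: $470 + $0 + $0 = $470.

$470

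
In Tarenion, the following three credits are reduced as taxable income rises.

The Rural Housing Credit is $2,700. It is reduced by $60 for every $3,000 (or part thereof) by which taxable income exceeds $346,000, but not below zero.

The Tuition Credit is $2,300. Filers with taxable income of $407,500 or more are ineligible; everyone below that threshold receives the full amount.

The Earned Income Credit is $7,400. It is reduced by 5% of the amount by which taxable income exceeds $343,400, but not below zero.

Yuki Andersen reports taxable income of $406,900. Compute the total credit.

Rural Housing Credit: income exceeds $346,000 by $60,900, which is 21 full-or-partial $3,000 increments; reduction = 21 × $60 = $1,260, leaving $1,440.
Tuition Credit: $406,900 is below the $407,500 cutoff, so the full $2,300 applies.
Earned Income Credit: 5% of the $63,500 excess over $343,400 is $3,175; credit = $7,400 − $3,175 = $4,225.
Total: $1,440 + $2,300 + $4,225 = $7,965.

$7,965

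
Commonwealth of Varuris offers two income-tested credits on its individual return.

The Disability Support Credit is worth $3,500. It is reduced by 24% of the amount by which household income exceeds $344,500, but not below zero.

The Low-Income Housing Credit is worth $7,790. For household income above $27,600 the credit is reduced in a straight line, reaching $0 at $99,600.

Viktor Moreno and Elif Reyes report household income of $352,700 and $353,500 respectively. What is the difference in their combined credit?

$192

Viktor ($352,700): Disability Support Credit: 24% of the $8,200 excess over $344,500 is $1,968; credit = $3,500 − $1,968 = $1,532. Low-Income Housing Credit: $352,700 is at or above $99,600, so the credit is $0. total $1,532 + $0 = $1,532
Elif ($353,500): Disability Support Credit: 24% of the $9,000 excess over $344,500 is $2,160; credit = $3,500 − $2,160 = $1,340. Low-Income Housing Credit: $353,500 is at or above $99,600, so the credit is $0. total $1,340 + $0 = $1,340
Difference: |$1,532 − $1,340| = $192.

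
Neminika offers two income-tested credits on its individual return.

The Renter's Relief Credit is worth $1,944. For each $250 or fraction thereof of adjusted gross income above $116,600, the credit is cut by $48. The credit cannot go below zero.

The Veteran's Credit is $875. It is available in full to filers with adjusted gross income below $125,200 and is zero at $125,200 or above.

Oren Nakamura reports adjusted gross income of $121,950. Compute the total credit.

$1,763

Renter's Relief Credit: income exceeds $116,600 by $5,350, which is 22 full-or-partial $250 increments; reduction = 22 × $48 = $1,056, leaving $888.
Veteran's Credit: $121,950 is below the $125,200 cutoff, so the full $875 applies.
Total: $888 + $875 = $1,763.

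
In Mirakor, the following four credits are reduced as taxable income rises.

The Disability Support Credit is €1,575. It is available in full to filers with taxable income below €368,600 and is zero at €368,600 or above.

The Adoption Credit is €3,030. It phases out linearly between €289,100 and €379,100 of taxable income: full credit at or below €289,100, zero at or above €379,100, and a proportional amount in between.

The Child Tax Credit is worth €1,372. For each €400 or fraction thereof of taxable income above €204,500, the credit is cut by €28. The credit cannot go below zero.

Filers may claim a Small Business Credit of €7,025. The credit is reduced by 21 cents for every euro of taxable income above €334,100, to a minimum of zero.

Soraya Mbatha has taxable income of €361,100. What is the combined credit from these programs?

€3,536

Disability Support Credit: €361,100 is below the €368,600 cutoff, so the full €1,575 applies.
Adoption Credit: €361,100 is €72,000 into a €90,000 phase-out range, leaving 18,000/90,000 of the credit: €3,030 × 18,000/90,000 = €606.
Child Tax Credit: income exceeds €204,500 by €156,600 → 392 increments × €28 = €10,976 ≥ base, so the credit is €0.
Small Business Credit: 21% of the €27,000 excess over €334,100 is €5,670; credit = €7,025 − €5,670 = €1,355.
Total: €1,575 + €606 + €0 + €1,355 = €3,536.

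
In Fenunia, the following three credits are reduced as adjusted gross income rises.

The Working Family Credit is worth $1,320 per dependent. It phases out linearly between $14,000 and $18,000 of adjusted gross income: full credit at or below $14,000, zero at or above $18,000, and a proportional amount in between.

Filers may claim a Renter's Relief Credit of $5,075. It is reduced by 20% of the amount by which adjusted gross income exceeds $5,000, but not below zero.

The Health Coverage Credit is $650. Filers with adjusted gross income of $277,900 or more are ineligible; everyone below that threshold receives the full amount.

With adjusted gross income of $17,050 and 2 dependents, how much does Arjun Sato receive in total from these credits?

Working Family Credit: base = 2 × $1,320 = $2,640. $17,050 is $3,050 into a $4,000 phase-out range, leaving 950/4,000 of the credit: $2,640 × 950/4,000 = $627.
Renter's Relief Credit: 20% of the $12,050 excess over $5,000 is $2,410; credit = $5,075 − $2,410 = $2,665.
Health Coverage Credit: $17,050 is below the $277,900 cutoff, so the full $650 applies.
Total: $627 + $2,665 + $650 = $3,942.

$3,942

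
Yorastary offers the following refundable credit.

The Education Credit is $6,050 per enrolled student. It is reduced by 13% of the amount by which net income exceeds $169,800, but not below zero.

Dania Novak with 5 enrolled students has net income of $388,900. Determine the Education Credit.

Education Credit: base = 5 × $6,050 = $30,250. 13% of the $219,100 excess over $169,800 is $28,483; credit = $30,250 − $28,483 = $1,767.

$1,767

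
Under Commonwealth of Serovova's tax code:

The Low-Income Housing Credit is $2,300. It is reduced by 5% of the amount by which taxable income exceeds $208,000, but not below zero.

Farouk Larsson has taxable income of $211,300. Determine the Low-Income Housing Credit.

Low-Income Housing Credit: 5% of the $3,300 excess over $208,000 is $165; credit = $2,300 − $165 = $2,135.

$2,135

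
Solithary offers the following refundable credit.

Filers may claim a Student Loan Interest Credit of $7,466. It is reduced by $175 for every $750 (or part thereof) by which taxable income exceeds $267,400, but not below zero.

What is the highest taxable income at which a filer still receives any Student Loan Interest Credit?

After 42 increments the reduction is 42 × $175 = $7,350, leaving $116; one more increment wipes it out. Increment 42 ends at excess 42 × $750 = $31,500, so the highest qualifying income is $267,400 + $31,500 = $298,900.

$298,900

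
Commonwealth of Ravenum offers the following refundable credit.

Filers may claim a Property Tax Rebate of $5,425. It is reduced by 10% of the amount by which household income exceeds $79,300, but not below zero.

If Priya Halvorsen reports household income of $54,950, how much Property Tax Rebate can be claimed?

$5,425

Property Tax Rebate: $54,950 is at or below the $79,300 threshold, so the full $5,425 applies.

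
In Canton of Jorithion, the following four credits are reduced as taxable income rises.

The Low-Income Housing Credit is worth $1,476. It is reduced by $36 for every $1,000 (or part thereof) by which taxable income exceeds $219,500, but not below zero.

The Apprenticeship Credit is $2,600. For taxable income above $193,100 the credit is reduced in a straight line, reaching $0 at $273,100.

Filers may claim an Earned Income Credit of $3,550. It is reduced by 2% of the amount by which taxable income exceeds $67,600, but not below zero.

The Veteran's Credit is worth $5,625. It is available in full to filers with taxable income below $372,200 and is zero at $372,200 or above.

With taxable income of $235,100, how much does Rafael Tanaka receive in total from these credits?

Low-Income Housing Credit: income exceeds $219,500 by $15,600, which is 16 full-or-partial $1,000 increments; reduction = 16 × $36 = $576, leaving $900.
Apprenticeship Credit: $235,100 is $42,000 into a $80,000 phase-out range, leaving 38,000/80,000 of the credit: $2,600 × 38,000/80,000 = $1,235.
Earned Income Credit: 2% of the $167,500 excess over $67,600 is $3,350; credit = $3,550 − $3,350 = $200.
Veteran's Credit: $235,100 is below the $372,200 cutoff, so the full $5,625 applies.
Total: $900 + $1,235 + $200 + $5,625 = $7,960.

$7,960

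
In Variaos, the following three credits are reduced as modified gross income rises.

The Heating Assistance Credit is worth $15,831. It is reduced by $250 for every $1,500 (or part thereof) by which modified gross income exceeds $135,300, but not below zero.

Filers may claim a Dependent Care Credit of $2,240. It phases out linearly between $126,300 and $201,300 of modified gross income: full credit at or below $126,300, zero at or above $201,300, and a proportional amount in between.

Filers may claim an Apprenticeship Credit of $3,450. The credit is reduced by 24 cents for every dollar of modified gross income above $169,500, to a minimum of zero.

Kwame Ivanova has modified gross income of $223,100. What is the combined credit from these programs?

Heating Assistance Credit: income exceeds $135,300 by $87,800, which is 59 full-or-partial $1,500 increments; reduction = 59 × $250 = $14,750, leaving $1,081.
Dependent Care Credit: $223,100 is at or above $201,300, so the credit is $0.
Apprenticeship Credit: 24% of the $53,600 excess over $169,500 is $12,864 ≥ base, so the credit is $0.
Total: $1,081 + $0 + $0 = $1,081.

$1,081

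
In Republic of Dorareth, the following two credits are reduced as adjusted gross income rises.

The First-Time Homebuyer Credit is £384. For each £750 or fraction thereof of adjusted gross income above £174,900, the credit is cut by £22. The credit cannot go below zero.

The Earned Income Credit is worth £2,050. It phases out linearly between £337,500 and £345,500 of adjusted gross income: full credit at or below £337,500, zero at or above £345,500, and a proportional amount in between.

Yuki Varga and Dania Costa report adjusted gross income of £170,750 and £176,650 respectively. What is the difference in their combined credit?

£66

Yuki (£170,750): First-Time Homebuyer Credit: £170,750 is at or below the £174,900 threshold, so the full £384 applies. Earned Income Credit: £170,750 is at or below the £337,500 threshold, so the full £2,050 applies. total £384 + £2,050 = £2,434
Dania (£176,650): First-Time Homebuyer Credit: income exceeds £174,900 by £1,750, which is 3 full-or-partial £750 increments; reduction = 3 × £22 = £66, leaving £318. Earned Income Credit: £176,650 is at or below the £337,500 threshold, so the full £2,050 applies. total £318 + £2,050 = £2,368
Difference: |£2,434 − £2,368| = £66.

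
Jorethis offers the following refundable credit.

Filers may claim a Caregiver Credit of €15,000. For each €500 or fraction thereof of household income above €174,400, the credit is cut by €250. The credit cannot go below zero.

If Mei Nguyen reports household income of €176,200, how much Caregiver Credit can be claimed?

€14,000

Caregiver Credit: income exceeds €174,400 by €1,800, which is 4 full-or-partial €500 increments; reduction = 4 × €250 = €1,000, leaving €14,000.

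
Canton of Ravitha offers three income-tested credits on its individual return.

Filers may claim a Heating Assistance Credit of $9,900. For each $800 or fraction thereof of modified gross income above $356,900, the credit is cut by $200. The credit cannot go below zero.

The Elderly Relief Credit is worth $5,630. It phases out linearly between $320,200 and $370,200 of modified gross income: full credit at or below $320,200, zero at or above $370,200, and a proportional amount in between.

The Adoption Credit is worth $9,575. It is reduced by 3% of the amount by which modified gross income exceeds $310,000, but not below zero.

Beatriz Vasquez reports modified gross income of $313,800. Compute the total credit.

Heating Assistance Credit: $313,800 is at or below the $356,900 threshold, so the full $9,900 applies.
Elderly Relief Credit: $313,800 is at or below the $320,200 threshold, so the full $5,630 applies.
Adoption Credit: 3% of the $3,800 excess over $310,000 is $114; credit = $9,575 − $114 = $9,461.
Total: $9,900 + $5,630 + $9,461 = $24,991.

$24,991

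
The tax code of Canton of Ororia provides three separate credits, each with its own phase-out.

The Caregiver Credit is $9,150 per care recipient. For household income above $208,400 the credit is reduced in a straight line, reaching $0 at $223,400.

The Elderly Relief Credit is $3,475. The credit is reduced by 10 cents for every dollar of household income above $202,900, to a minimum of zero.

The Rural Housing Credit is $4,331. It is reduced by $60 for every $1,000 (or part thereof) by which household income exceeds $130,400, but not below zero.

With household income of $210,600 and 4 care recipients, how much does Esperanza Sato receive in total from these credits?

$33,937

Caregiver Credit: base = 4 × $9,150 = $36,600. $210,600 is $2,200 into a $15,000 phase-out range, leaving 12,800/15,000 of the credit: $36,600 × 12,800/15,000 = $31,232.
Elderly Relief Credit: 10% of the $7,700 excess over $202,900 is $770; credit = $3,475 − $770 = $2,705.
Rural Housing Credit: income exceeds $130,400 by $80,200 → 81 increments × $60 = $4,860 ≥ base, so the credit is $0.
Total: $31,232 + $2,705 + $0 = $33,937.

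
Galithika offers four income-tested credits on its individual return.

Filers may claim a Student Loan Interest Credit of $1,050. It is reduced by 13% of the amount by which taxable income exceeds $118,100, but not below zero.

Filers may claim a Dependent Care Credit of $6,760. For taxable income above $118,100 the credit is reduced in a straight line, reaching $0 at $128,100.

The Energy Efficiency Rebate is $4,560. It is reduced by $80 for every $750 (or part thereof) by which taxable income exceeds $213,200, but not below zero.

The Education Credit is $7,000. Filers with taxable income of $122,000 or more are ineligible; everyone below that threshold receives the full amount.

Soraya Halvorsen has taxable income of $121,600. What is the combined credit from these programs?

$16,549

Student Loan Interest Credit: 13% of the $3,500 excess over $118,100 is $455; credit = $1,050 − $455 = $595.
Dependent Care Credit: $121,600 is $3,500 into a $10,000 phase-out range, leaving 6,500/10,000 of the credit: $6,760 × 6,500/10,000 = $4,394.
Energy Efficiency Rebate: $121,600 is at or below the $213,200 threshold, so the full $4,560 applies.
Education Credit: $121,600 is below the $122,000 cutoff, so the full $7,000 applies.
Total: $595 + $4,394 + $4,560 + $7,000 = $16,549.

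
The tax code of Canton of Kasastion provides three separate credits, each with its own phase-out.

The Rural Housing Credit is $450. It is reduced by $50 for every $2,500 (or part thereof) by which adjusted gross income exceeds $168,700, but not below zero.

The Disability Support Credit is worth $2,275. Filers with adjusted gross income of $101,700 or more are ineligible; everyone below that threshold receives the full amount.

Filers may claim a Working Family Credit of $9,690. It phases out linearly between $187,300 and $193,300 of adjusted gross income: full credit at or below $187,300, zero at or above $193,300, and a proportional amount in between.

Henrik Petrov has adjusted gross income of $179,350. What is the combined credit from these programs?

$9,890

Rural Housing Credit: income exceeds $168,700 by $10,650, which is 5 full-or-partial $2,500 increments; reduction = 5 × $50 = $250, leaving $200.
Disability Support Credit: $179,350 meets or exceeds the $101,700 cutoff, so the credit is $0.
Working Family Credit: $179,350 is at or below the $187,300 threshold, so the full $9,690 applies.
Total: $200 + $0 + $9,690 = $9,890.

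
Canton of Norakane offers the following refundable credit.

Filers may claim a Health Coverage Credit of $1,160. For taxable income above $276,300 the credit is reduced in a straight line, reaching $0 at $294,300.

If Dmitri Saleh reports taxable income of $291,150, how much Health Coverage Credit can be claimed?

Health Coverage Credit: $291,150 is $14,850 into a $18,000 phase-out range, leaving 3,150/18,000 of the credit: $1,160 × 3,150/18,000 = $203.

$203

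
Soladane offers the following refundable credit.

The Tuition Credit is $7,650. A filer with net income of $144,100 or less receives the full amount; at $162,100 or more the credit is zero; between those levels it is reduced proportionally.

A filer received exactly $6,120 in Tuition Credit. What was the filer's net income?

$6,120 is 6,120/7,650 of the full $7,650, so 1,530/7,650 of the $18,000 range has been used: income = $144,100 + $18,000 × 1,530/7,650 = $147,700.

$147,700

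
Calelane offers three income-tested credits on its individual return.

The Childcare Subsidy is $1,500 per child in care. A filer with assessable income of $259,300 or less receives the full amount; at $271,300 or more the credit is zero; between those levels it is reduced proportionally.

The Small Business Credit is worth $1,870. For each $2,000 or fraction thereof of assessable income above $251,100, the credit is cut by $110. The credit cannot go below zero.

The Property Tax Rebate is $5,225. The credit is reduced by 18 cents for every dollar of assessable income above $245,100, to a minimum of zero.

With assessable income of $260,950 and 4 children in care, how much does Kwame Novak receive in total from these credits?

Childcare Subsidy: base = 4 × $1,500 = $6,000. $260,950 is $1,650 into a $12,000 phase-out range, leaving 10,350/12,000 of the credit: $6,000 × 10,350/12,000 = $5,175.
Small Business Credit: income exceeds $251,100 by $9,850, which is 5 full-or-partial $2,000 increments; reduction = 5 × $110 = $550, leaving $1,320.
Property Tax Rebate: 18% of the $15,850 excess over $245,100 is $2,853; credit = $5,225 − $2,853 = $2,372.
Total: $5,175 + $1,320 + $2,372 = $8,867.

$8,867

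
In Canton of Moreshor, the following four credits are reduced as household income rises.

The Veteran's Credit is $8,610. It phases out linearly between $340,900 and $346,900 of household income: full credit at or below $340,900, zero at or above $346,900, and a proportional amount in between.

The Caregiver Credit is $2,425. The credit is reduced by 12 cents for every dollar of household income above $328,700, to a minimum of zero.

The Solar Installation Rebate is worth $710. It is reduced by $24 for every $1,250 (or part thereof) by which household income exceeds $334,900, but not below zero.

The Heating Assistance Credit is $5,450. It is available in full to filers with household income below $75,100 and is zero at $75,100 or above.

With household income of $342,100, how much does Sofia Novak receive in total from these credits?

$8,271

Veteran's Credit: $342,100 is $1,200 into a $6,000 phase-out range, leaving 4,800/6,000 of the credit: $8,610 × 4,800/6,000 = $6,888.
Caregiver Credit: 12% of the $13,400 excess over $328,700 is $1,608; credit = $2,425 − $1,608 = $817.
Solar Installation Rebate: income exceeds $334,900 by $7,200, which is 6 full-or-partial $1,250 increments; reduction = 6 × $24 = $144, leaving $566.
Heating Assistance Credit: $342,100 meets or exceeds the $75,100 cutoff, so the credit is $0.
Total: $6,888 + $817 + $566 + $0 = $8,271.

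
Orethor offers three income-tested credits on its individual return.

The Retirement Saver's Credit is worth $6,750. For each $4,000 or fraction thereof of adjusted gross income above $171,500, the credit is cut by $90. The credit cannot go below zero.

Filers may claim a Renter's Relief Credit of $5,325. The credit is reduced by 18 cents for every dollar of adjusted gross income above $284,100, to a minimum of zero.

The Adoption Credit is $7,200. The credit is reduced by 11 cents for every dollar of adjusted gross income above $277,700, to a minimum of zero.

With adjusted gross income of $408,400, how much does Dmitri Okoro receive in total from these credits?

$1,350

Retirement Saver's Credit: income exceeds $171,500 by $236,900, which is 60 full-or-partial $4,000 increments; reduction = 60 × $90 = $5,400, leaving $1,350.
Renter's Relief Credit: 18% of the $124,300 excess over $284,100 is $22,374 ≥ base, so the credit is $0.
Adoption Credit: 11% of the $130,700 excess over $277,700 is $14,377 ≥ base, so the credit is $0.
Total: $1,350 + $0 + $0 = $1,350.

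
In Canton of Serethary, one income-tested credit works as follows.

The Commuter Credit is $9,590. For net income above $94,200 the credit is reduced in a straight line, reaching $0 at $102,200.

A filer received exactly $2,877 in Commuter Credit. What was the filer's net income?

$99,800

$2,877 is 2,877/9,590 of the full $9,590, so 6,713/9,590 of the $8,000 range has been used: income = $94,200 + $8,000 × 6,713/9,590 = $99,800.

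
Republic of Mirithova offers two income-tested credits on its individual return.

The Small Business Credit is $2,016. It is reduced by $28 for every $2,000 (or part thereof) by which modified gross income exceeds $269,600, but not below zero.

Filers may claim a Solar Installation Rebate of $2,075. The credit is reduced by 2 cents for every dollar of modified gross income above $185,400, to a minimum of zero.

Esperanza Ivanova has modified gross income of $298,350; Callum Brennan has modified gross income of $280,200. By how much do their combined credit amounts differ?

$431

Esperanza ($298,350): Small Business Credit: income exceeds $269,600 by $28,750, which is 15 full-or-partial $2,000 increments; reduction = 15 × $28 = $420, leaving $1,596. Solar Installation Rebate: 2% of the $112,950 excess over $185,400 is $2,259 ≥ base, so the credit is $0. total $1,596 + $0 = $1,596
Callum ($280,200): Small Business Credit: income exceeds $269,600 by $10,600, which is 6 full-or-partial $2,000 increments; reduction = 6 × $28 = $168, leaving $1,848. Solar Installation Rebate: 2% of the $94,800 excess over $185,400 is $1,896; credit = $2,075 − $1,896 = $179. total $1,848 + $179 = $2,027
Difference: |$1,596 − $2,027| = $431.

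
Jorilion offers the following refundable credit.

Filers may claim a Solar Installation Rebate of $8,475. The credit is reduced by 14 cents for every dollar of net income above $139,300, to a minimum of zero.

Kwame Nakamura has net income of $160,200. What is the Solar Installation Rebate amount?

$5,549

Solar Installation Rebate: 14% of the $20,900 excess over $139,300 is $2,926; credit = $8,475 − $2,926 = $5,549.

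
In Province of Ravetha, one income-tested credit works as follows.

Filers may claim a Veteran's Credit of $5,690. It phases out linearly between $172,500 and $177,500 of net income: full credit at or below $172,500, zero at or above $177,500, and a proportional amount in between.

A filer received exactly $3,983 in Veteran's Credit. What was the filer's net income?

$174,000

$3,983 is 3,983/5,690 of the full $5,690, so 1,707/5,690 of the $5,000 range has been used: income = $172,500 + $5,000 × 1,707/5,690 = $174,000.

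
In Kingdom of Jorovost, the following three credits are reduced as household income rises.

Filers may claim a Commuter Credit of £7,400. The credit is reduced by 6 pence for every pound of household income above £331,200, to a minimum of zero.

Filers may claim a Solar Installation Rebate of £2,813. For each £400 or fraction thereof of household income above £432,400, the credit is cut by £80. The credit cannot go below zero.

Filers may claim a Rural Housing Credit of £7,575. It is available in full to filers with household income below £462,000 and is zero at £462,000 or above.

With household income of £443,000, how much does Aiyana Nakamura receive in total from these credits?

£8,920

Commuter Credit: 6% of the £111,800 excess over £331,200 is £6,708; credit = £7,400 − £6,708 = £692.
Solar Installation Rebate: income exceeds £432,400 by £10,600, which is 27 full-or-partial £400 increments; reduction = 27 × £80 = £2,160, leaving £653.
Rural Housing Credit: £443,000 is below the £462,000 cutoff, so the full £7,575 applies.
Total: £692 + £653 + £7,575 = £8,920.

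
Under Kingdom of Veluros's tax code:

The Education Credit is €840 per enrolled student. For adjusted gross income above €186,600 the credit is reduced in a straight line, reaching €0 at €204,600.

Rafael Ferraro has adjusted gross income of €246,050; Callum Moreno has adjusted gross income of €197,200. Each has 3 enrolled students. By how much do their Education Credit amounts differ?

Rafael (€246,050): Education Credit: base = 3 × €840 = €2,520. €246,050 is at or above €204,600, so the credit is €0.
Callum (€197,200): Education Credit: base = 3 × €840 = €2,520. €197,200 is €10,600 into a €18,000 phase-out range, leaving 7,400/18,000 of the credit: €2,520 × 7,400/18,000 = €1,036.
Difference: |€0 − €1,036| = €1,036.

€1,036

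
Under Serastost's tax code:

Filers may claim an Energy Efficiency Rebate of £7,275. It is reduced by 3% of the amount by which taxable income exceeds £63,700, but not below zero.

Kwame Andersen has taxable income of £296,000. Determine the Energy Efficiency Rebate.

£306

Energy Efficiency Rebate: 3% of the £232,300 excess over £63,700 is £6,969; credit = £7,275 − £6,969 = £306.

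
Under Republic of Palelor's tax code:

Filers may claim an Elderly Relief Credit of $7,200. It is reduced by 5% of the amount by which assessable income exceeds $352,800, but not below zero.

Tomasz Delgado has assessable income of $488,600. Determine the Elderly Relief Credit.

$410

Elderly Relief Credit: 5% of the $135,800 excess over $352,800 is $6,790; credit = $7,200 − $6,790 = $410.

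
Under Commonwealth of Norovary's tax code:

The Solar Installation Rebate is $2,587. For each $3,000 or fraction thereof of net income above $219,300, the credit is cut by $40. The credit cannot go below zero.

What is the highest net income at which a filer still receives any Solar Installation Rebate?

$411,300

After 64 increments the reduction is 64 × $40 = $2,560, leaving $27; one more increment wipes it out. Increment 64 ends at excess 64 × $3,000 = $192,000, so the highest qualifying income is $219,300 + $192,000 = $411,300.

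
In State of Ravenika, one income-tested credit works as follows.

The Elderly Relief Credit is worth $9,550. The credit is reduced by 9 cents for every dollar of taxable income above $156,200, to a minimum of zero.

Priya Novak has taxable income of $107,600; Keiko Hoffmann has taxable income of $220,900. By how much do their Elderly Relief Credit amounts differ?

Priya ($107,600): Elderly Relief Credit: $107,600 is at or below the $156,200 threshold, so the full $9,550 applies.
Keiko ($220,900): Elderly Relief Credit: 9% of the $64,700 excess over $156,200 is $5,823; credit = $9,550 − $5,823 = $3,727.
Difference: |$9,550 − $3,727| = $5,823.

$5,823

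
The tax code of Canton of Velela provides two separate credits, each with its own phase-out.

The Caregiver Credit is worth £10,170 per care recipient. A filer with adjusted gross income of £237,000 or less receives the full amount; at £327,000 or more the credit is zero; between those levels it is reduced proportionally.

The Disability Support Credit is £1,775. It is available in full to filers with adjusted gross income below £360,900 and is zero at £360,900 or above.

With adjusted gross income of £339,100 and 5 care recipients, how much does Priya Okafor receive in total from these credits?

Caregiver Credit: base = 5 × £10,170 = £50,850. £339,100 is at or above £327,000, so the credit is £0.
Disability Support Credit: £339,100 is below the £360,900 cutoff, so the full £1,775 applies.
Total: £0 + £1,775 = £1,775.

£1,775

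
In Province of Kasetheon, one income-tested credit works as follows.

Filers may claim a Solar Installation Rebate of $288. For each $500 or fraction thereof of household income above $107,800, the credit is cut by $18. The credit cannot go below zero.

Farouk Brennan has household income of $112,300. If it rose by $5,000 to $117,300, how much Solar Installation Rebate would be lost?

At $112,300 — income exceeds $107,800 by $4,500, which is 9 full-or-partial $500 increments; reduction = 9 × $18 = $162, leaving $126.
At $117,300 — income exceeds $107,800 by $9,500 → 19 increments × $18 = $342 ≥ base, so the credit is $0.
Lost: $126 − $0 = $126.

$126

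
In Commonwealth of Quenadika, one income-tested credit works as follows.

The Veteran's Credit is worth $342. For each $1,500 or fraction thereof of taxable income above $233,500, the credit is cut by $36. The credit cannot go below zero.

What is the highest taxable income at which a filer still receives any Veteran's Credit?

After 9 increments the reduction is 9 × $36 = $324, leaving $18; one more increment wipes it out. Increment 9 ends at excess 9 × $1,500 = $13,500, so the highest qualifying income is $233,500 + $13,500 = $247,000.

$247,000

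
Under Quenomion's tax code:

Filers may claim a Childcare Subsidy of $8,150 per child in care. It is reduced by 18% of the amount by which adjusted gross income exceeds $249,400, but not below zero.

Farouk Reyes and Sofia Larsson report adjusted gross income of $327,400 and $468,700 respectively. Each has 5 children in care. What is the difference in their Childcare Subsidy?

Farouk ($327,400): Childcare Subsidy: base = 5 × $8,150 = $40,750. 18% of the $78,000 excess over $249,400 is $14,040; credit = $40,750 − $14,040 = $26,710.
Sofia ($468,700): Childcare Subsidy: base = 5 × $8,150 = $40,750. 18% of the $219,300 excess over $249,400 is $39,474; credit = $40,750 − $39,474 = $1,276.
Difference: |$26,710 − $1,276| = $25,434.

$25,434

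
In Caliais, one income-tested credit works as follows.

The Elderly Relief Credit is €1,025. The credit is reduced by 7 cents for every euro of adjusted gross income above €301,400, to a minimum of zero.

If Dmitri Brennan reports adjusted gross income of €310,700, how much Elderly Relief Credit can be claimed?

Elderly Relief Credit: 7% of the €9,300 excess over €301,400 is €651; credit = €1,025 − €651 = €374.

€374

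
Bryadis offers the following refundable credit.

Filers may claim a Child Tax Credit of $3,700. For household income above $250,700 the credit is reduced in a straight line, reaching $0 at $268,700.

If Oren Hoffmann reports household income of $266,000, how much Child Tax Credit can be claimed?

$555

Child Tax Credit: $266,000 is $15,300 into a $18,000 phase-out range, leaving 2,700/18,000 of the credit: $3,700 × 2,700/18,000 = $555.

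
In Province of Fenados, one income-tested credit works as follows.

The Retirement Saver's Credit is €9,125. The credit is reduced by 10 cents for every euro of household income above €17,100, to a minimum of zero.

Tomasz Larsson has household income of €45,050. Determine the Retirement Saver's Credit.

€6,330

Retirement Saver's Credit: 10% of the €27,950 excess over €17,100 is €2,795; credit = €9,125 − €2,795 = €6,330.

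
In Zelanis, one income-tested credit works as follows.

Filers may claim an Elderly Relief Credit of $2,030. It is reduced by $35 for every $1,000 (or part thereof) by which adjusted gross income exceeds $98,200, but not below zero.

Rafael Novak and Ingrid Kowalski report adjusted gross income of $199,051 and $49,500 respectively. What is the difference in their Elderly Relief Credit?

$2,030

Rafael ($199,051): Elderly Relief Credit: income exceeds $98,200 by $100,851 → 101 increments × $35 = $3,535 ≥ base, so the credit is $0.
Ingrid ($49,500): Elderly Relief Credit: $49,500 is at or below the $98,200 threshold, so the full $2,030 applies.
Difference: |$0 − $2,030| = $2,030.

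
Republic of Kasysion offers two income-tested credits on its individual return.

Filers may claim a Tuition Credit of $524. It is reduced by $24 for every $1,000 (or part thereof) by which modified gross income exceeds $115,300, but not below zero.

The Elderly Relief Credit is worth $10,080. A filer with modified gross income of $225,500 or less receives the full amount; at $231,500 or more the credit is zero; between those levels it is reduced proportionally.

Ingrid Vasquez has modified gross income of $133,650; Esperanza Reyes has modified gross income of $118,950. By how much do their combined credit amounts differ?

Ingrid ($133,650): Tuition Credit: income exceeds $115,300 by $18,350, which is 19 full-or-partial $1,000 increments; reduction = 19 × $24 = $456, leaving $68. Elderly Relief Credit: $133,650 is at or below the $225,500 threshold, so the full $10,080 applies. total $68 + $10,080 = $10,148
Esperanza ($118,950): Tuition Credit: income exceeds $115,300 by $3,650, which is 4 full-or-partial $1,000 increments; reduction = 4 × $24 = $96, leaving $428. Elderly Relief Credit: $118,950 is at or below the $225,500 threshold, so the full $10,080 applies. total $428 + $10,080 = $10,508
Difference: |$10,148 − $10,508| = $360.

$360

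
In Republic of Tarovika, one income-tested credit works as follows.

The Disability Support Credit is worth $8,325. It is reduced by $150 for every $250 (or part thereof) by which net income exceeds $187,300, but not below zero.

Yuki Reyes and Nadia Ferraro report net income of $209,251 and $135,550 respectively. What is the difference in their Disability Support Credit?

$8,325

Yuki ($209,251): Disability Support Credit: income exceeds $187,300 by $21,951 → 88 increments × $150 = $13,200 ≥ base, so the credit is $0.
Nadia ($135,550): Disability Support Credit: $135,550 is at or below the $187,300 threshold, so the full $8,325 applies.
Difference: |$0 − $8,325| = $8,325.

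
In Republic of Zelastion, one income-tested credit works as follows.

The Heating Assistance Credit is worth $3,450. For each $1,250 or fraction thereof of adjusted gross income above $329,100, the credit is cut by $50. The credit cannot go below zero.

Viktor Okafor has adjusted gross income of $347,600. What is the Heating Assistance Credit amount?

$2,700

Heating Assistance Credit: income exceeds $329,100 by $18,500, which is 15 full-or-partial $1,250 increments; reduction = 15 × $50 = $750, leaving $2,700.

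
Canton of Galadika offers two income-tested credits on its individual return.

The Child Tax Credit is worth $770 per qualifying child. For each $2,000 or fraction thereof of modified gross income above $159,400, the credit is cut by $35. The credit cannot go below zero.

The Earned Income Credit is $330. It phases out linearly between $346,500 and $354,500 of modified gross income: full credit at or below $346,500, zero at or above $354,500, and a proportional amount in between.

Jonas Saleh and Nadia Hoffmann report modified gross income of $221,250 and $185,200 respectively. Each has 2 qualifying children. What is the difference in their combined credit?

Jonas ($221,250): Child Tax Credit: base = 2 × $770 = $1,540. income exceeds $159,400 by $61,850, which is 31 full-or-partial $2,000 increments; reduction = 31 × $35 = $1,085, leaving $455. Earned Income Credit: $221,250 is at or below the $346,500 threshold, so the full $330 applies. total $455 + $330 = $785
Nadia ($185,200): Child Tax Credit: base = 2 × $770 = $1,540. income exceeds $159,400 by $25,800, which is 13 full-or-partial $2,000 increments; reduction = 13 × $35 = $455, leaving $1,085. Earned Income Credit: $185,200 is at or below the $346,500 threshold, so the full $330 applies. total $1,085 + $330 = $1,415
Difference: |$785 − $1,415| = $630.

$630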